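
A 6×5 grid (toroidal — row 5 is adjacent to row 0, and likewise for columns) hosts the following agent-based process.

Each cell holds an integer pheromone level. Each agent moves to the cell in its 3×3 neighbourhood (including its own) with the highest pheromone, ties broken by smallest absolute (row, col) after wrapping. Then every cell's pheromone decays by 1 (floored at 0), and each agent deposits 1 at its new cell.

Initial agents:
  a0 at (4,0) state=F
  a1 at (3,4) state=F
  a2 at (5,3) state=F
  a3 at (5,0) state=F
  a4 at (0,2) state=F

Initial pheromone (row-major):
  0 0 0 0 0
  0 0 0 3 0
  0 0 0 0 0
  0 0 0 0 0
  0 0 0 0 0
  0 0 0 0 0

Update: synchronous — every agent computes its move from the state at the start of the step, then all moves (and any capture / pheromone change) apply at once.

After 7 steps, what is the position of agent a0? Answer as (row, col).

t=1: a0@(3,0) a1@(2,0) a2@(0,2) a3@(0,0) a4@(1,3) | pheromone: 1 0 1 0 0 / 0 0 0 3 0 / 1 0 0 0 0 / 1 0 0 0 0 / 0 0 0 0 0 / 0 0 0 0 0
t=2: a0@(2,0) a1@(2,0) a2@(1,3) a3@(0,0) a4@(1,3) | pheromone: 1 0 0 0 0 / 0 0 0 4 0 / 2 0 0 0 0 / 0 0 0 0 0 / 0 0 0 0 0 / 0 0 0 0 0
t=3: a0@(2,0) a1@(2,0) a2@(1,3) a3@(0,0) a4@(1,3) | pheromone: 1 0 0 0 0 / 0 0 0 5 0 / 3 0 0 0 0 / 0 0 0 0 0 / 0 0 0 0 0 / 0 0 0 0 0
t=4: a0@(2,0) a1@(2,0) a2@(1,3) a3@(0,0) a4@(1,3) | pheromone: 1 0 0 0 0 / 0 0 0 6 0 / 4 0 0 0 0 / 0 0 0 0 0 / 0 0 0 0 0 / 0 0 0 0 0
t=5: a0@(2,0) a1@(2,0) a2@(1,3) a3@(0,0) a4@(1,3) | pheromone: 1 0 0 0 0 / 0 0 0 7 0 / 5 0 0 0 0 / 0 0 0 0 0 / 0 0 0 0 0 / 0 0 0 0 0
t=6: a0@(2,0) a1@(2,0) a2@(1,3) a3@(0,0) a4@(1,3) | pheromone: 1 0 0 0 0 / 0 0 0 8 0 / 6 0 0 0 0 / 0 0 0 0 0 / 0 0 0 0 0 / 0 0 0 0 0
t=7: a0@(2,0) a1@(2,0) a2@(1,3) a3@(0,0) a4@(1,3) | pheromone: 1 0 0 0 0 / 0 0 0 9 0 / 7 0 0 0 0 / 0 0 0 0 0 / 0 0 0 0 0 / 0 0 0 0 0

(2, 0)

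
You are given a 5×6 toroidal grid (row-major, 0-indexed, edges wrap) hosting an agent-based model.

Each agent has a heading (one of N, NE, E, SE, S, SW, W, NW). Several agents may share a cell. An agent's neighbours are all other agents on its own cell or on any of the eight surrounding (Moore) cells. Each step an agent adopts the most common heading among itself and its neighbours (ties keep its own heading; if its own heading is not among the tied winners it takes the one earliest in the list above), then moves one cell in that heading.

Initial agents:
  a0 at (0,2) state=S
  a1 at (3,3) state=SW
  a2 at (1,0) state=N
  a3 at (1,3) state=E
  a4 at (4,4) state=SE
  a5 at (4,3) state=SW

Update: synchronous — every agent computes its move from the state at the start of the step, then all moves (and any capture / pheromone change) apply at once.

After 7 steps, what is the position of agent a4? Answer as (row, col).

t=1: a0@(1,2):S a1@(4,2):SW a2@(0,0):N a3@(1,4):E a4@(0,3):SW a5@(0,2):SW
t=2: a0@(2,1):SW a1@(0,1):SW a2@(4,0):N a3@(1,5):E a4@(1,2):SW a5@(1,1):SW
t=3: a0@(3,0):SW a1@(1,0):SW a2@(3,0):N a3@(1,0):E a4@(2,1):SW a5@(2,0):SW
t=4: a0@(4,5):SW a1@(2,5):SW a2@(4,5):SW a3@(2,5):SW a4@(3,0):SW a5@(3,5):SW
t=5: a0@(0,4):SW a1@(3,4):SW a2@(0,4):SW a3@(3,4):SW a4@(4,5):SW a5@(4,4):SW
t=6: a0@(1,3):SW a1@(4,3):SW a2@(1,3):SW a3@(4,3):SW a4@(0,4):SW a5@(0,3):SW
t=7: a0@(2,2):SW a1@(0,2):SW a2@(2,2):SW a3@(0,2):SW a4@(1,3):SW a5@(1,2):SW

(1, 3)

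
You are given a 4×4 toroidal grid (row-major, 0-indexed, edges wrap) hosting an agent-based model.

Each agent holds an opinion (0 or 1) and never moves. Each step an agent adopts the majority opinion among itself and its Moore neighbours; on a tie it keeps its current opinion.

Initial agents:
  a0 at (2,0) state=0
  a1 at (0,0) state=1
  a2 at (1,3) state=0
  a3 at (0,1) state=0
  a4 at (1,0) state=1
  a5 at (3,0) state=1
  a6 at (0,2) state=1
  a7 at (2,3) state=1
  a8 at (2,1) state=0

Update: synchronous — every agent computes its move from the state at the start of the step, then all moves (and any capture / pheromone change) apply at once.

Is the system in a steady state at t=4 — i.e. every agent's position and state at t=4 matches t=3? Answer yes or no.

t=1: a0@(2,0):0 a1@(0,0):1 a2@(1,3):1 a3@(0,1):1 a4@(1,0):0 a5@(3,0):1 a6@(0,2):0 a7@(2,3):1 a8@(2,1):0
t=2: a0@(2,0):0 a1@(0,0):1 a2@(1,3):1 a3@(0,1):1 a4@(1,0):1 a5@(3,0):1 a6@(0,2):1 a7@(2,3):1 a8@(2,1):0
t=3: a0@(2,0):1 a1@(0,0):1 a2@(1,3):1 a3@(0,1):1 a4@(1,0):1 a5@(3,0):1 a6@(0,2):1 a7@(2,3):1 a8@(2,1):0
t=4: a0@(2,0):1 a1@(0,0):1 a2@(1,3):1 a3@(0,1):1 a4@(1,0):1 a5@(3,0):1 a6@(0,2):1 a7@(2,3):1 a8@(2,1):1

no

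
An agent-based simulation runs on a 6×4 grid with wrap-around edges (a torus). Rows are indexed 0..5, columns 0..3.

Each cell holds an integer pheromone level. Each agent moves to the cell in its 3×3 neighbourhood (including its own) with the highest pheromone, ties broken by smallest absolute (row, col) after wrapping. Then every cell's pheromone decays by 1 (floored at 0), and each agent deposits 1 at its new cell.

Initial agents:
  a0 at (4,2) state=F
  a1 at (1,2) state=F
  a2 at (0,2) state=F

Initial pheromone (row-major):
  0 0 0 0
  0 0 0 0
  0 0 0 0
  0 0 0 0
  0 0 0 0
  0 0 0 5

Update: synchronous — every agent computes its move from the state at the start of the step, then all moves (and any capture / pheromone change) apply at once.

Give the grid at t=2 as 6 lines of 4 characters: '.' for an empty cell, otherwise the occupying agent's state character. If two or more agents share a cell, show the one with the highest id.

t=1: a0@(5,3) a1@(0,1) a2@(5,3) | pheromone: 0 1 0 0 / 0 0 0 0 / 0 0 0 0 / 0 0 0 0 / 0 0 0 0 / 0 0 0 6
t=2: a0@(5,3) a1@(0,1) a2@(5,3) | pheromone: 0 1 0 0 / 0 0 0 0 / 0 0 0 0 / 0 0 0 0 / 0 0 0 0 / 0 0 0 7

.F..
....
....
....
....
...F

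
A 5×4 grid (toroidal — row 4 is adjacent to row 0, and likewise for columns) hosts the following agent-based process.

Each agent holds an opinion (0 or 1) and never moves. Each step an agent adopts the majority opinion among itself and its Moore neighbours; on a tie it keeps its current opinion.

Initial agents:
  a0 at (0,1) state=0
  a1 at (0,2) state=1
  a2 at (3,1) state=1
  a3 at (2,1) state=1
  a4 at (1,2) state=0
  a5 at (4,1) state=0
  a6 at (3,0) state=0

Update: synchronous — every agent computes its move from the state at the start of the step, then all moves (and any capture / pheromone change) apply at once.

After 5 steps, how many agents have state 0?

5

t=1: a0@(0,1):0 a1@(0,2):0 a2@(3,1):1 a3@(2,1):1 a4@(1,2):0 a5@(4,1):0 a6@(3,0):0
t=2: (unchanged — steady state)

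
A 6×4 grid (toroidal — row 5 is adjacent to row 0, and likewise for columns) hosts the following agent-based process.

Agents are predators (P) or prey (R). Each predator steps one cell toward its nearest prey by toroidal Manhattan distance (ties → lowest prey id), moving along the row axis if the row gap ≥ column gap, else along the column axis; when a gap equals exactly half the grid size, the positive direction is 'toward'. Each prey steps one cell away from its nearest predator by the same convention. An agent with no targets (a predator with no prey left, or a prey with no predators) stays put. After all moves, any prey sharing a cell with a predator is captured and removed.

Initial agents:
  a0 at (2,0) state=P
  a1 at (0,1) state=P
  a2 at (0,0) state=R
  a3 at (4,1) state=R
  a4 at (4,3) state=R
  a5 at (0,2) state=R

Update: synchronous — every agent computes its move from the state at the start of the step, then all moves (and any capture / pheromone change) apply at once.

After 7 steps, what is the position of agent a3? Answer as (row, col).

t=1: a0@(1,0):P a1@(0,0):P a2@(0,3):R a3@(3,1):R a4@(5,3):R a5@(0,3):R
t=2: a0@(0,0):P a1@(0,3):P a2@(0,2):R a3@(4,1):R a4@(4,3):R a5@(0,2):R
t=3: a0@(0,1):P a1@(0,2):P a3@(3,1):R a4@(3,3):R
t=4: a0@(1,1):P a1@(1,2):P a3@(2,1):R a4@(2,3):R
t=5: a0@(2,1):P a1@(2,2):P a3@(3,1):R a4@(3,3):R
t=6: a0@(3,1):P a1@(3,2):P a3@(4,1):R a4@(4,3):R
t=7: a0@(4,1):P a1@(4,2):P a3@(5,1):R a4@(5,3):R

(5, 1)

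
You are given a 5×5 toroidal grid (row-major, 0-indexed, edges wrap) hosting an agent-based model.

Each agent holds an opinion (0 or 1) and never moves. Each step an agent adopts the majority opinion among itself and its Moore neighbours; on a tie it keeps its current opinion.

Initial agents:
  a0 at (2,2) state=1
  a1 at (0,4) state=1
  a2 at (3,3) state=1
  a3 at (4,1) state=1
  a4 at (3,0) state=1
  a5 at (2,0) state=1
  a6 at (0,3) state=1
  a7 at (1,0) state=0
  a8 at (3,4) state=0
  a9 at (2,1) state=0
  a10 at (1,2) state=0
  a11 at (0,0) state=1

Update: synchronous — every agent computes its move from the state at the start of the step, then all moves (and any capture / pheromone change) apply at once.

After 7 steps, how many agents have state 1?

t=1: a0@(2,2):1 a1@(0,4):1 a2@(3,3):1 a3@(4,1):1 a4@(3,0):1 a5@(2,0):0 a6@(0,3):1 a7@(1,0):1 a8@(3,4):1 a9@(2,1):0 a10@(1,2):0 a11@(0,0):1
t=2: a0@(2,2):1 a1@(0,4):1 a2@(3,3):1 a3@(4,1):1 a4@(3,0):1 a5@(2,0):1 a6@(0,3):1 a7@(1,0):1 a8@(3,4):1 a9@(2,1):0 a10@(1,2):0 a11@(0,0):1
t=3: a0@(2,2):1 a1@(0,4):1 a2@(3,3):1 a3@(4,1):1 a4@(3,0):1 a5@(2,0):1 a6@(0,3):1 a7@(1,0):1 a8@(3,4):1 a9@(2,1):1 a10@(1,2):0 a11@(0,0):1
t=4: a0@(2,2):1 a1@(0,4):1 a2@(3,3):1 a3@(4,1):1 a4@(3,0):1 a5@(2,0):1 a6@(0,3):1 a7@(1,0):1 a8@(3,4):1 a9@(2,1):1 a10@(1,2):1 a11@(0,0):1
t=5: (unchanged — steady state)

12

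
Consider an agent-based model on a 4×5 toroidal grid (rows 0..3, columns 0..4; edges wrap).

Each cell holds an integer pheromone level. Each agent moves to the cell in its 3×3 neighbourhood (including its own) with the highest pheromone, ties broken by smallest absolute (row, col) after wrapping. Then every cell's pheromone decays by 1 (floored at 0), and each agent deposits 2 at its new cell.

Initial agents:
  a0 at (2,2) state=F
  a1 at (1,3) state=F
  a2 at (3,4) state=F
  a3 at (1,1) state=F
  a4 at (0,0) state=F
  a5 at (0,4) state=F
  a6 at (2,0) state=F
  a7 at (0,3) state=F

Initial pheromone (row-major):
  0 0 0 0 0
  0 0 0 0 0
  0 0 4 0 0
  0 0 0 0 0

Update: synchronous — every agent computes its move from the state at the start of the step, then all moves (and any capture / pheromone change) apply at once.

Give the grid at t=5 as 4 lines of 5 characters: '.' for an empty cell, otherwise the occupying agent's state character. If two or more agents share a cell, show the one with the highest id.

t=1: a0@(2,2) a1@(2,2) a2@(0,0) a3@(2,2) a4@(0,0) a5@(0,0) a6@(1,0) a7@(0,2) | pheromone: 6 0 2 0 0 / 2 0 0 0 0 / 0 0 9 0 0 / 0 0 0 0 0
t=2: a0@(2,2) a1@(2,2) a2@(0,0) a3@(2,2) a4@(0,0) a5@(0,0) a6@(0,0) a7@(0,2) | pheromone: 13 0 3 0 0 / 1 0 0 0 0 / 0 0 14 0 0 / 0 0 0 0 0
t=3: a0@(2,2) a1@(2,2) a2@(0,0) a3@(2,2) a4@(0,0) a5@(0,0) a6@(0,0) a7@(0,2) | pheromone: 20 0 4 0 0 / 0 0 0 0 0 / 0 0 19 0 0 / 0 0 0 0 0
t=4: a0@(2,2) a1@(2,2) a2@(0,0) a3@(2,2) a4@(0,0) a5@(0,0) a6@(0,0) a7@(0,2) | pheromone: 27 0 5 0 0 / 0 0 0 0 0 / 0 0 24 0 0 / 0 0 0 0 0
t=5: a0@(2,2) a1@(2,2) a2@(0,0) a3@(2,2) a4@(0,0) a5@(0,0) a6@(0,0) a7@(0,2) | pheromone: 34 0 6 0 0 / 0 0 0 0 0 / 0 0 29 0 0 / 0 0 0 0 0

F.F..
.....
..F..
.....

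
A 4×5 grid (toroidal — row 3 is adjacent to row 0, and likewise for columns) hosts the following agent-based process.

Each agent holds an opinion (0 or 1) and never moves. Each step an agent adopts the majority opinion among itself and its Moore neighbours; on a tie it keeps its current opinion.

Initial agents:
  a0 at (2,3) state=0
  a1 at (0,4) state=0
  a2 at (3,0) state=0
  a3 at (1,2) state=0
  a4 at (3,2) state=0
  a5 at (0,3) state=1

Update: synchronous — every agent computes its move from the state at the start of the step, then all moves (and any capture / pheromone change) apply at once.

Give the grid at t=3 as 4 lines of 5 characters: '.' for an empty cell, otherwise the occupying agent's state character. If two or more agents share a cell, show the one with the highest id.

...00
..0..
...0.
0.0..

t=1: a0@(2,3):0 a1@(0,4):0 a2@(3,0):0 a3@(1,2):0 a4@(3,2):0 a5@(0,3):0
t=2: (unchanged — steady state)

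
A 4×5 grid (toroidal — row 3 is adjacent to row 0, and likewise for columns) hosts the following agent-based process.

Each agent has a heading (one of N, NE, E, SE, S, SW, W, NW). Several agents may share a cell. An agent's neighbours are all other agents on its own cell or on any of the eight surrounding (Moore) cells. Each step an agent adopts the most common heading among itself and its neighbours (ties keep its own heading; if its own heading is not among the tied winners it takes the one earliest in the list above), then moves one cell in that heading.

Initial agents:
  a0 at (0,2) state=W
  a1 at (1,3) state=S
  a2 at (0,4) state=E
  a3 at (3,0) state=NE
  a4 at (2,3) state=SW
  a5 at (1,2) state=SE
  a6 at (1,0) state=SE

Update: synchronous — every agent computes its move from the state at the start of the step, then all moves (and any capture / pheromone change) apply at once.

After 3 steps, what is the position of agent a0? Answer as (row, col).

t=1: a0@(0,1):W a1@(2,3):S a2@(0,0):E a3@(2,1):NE a4@(3,2):SW a5@(2,3):SE a6@(2,1):SE
t=2: a0@(0,0):W a1@(3,3):S a2@(0,1):E a3@(1,2):NE a4@(0,3):SE a5@(3,4):SE a6@(3,2):SE
t=3: a0@(0,4):W a1@(0,4):SE a2@(0,2):E a3@(0,3):NE a4@(1,4):SE a5@(0,0):SE a6@(0,3):SE

(0, 4)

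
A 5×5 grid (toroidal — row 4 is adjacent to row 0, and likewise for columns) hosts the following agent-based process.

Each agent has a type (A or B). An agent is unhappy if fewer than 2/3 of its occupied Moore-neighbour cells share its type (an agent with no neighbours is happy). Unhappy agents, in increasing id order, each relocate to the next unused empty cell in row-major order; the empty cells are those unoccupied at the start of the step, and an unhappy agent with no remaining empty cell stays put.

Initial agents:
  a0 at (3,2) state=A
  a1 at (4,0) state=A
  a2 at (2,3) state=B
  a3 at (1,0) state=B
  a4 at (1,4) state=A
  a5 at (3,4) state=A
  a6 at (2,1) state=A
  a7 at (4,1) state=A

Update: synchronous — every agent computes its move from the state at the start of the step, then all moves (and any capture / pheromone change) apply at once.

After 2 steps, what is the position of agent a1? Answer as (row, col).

t=1: a0@(3,2):A a1@(4,0):A a2@(0,0):B a3@(0,1):B a4@(0,2):A a5@(0,3):A a6@(0,4):A a7@(4,1):A
t=2: a0@(3,2):A a1@(1,0):A a2@(1,1):B a3@(1,2):B a4@(0,2):A a5@(0,3):A a6@(0,4):A a7@(1,3):A

(1, 0)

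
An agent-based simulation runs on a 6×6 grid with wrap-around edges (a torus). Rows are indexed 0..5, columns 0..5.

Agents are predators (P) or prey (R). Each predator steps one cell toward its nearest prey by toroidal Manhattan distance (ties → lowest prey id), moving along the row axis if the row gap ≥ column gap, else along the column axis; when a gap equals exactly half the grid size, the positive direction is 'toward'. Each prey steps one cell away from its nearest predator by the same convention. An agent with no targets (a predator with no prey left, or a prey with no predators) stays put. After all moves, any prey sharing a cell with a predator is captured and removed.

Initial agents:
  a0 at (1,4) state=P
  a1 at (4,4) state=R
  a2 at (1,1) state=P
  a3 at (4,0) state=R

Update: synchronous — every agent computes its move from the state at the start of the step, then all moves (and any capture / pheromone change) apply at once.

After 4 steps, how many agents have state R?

2

t=1: a0@(2,4):P a1@(3,4):R a2@(2,1):P a3@(3,0):R
t=2: a0@(3,4):P a1@(4,4):R a2@(3,1):P a3@(4,0):R
t=3: a0@(4,4):P a1@(5,4):R a2@(4,1):P a3@(5,0):R
t=4: a0@(5,4):P a1@(0,4):R a2@(5,1):P a3@(0,0):R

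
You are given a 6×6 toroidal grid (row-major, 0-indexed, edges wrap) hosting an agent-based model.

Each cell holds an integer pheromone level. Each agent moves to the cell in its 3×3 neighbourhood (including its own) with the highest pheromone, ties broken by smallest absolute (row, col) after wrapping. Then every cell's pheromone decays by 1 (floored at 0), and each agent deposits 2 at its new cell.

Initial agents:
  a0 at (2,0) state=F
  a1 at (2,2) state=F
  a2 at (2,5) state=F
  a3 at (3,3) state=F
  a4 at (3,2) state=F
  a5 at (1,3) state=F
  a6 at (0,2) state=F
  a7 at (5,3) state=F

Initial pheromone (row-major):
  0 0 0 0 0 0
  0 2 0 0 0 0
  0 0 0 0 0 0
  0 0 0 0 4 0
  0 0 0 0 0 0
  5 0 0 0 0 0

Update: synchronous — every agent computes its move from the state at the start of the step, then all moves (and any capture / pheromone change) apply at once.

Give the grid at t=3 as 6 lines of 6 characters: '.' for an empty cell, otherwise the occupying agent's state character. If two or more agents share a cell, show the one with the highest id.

t=1: a0@(1,1) a1@(1,1) a2@(3,4) a3@(3,4) a4@(2,1) a5@(0,2) a6@(1,1) a7@(0,2) | pheromone: 0 0 4 0 0 0 / 0 7 0 0 0 0 / 0 2 0 0 0 0 / 0 0 0 0 7 0 / 0 0 0 0 0 0 / 4 0 0 0 0 0
t=2: a0@(1,1) a1@(1,1) a2@(3,4) a3@(3,4) a4@(1,1) a5@(1,1) a6@(1,1) a7@(1,1) | pheromone: 0 0 3 0 0 0 / 0 18 0 0 0 0 / 0 1 0 0 0 0 / 0 0 0 0 10 0 / 0 0 0 0 0 0 / 3 0 0 0 0 0
t=3: a0@(1,1) a1@(1,1) a2@(3,4) a3@(3,4) a4@(1,1) a5@(1,1) a6@(1,1) a7@(1,1) | pheromone: 0 0 2 0 0 0 / 0 29 0 0 0 0 / 0 0 0 0 0 0 / 0 0 0 0 13 0 / 0 0 0 0 0 0 / 2 0 0 0 0 0

......
.F....
......
....F.
......
......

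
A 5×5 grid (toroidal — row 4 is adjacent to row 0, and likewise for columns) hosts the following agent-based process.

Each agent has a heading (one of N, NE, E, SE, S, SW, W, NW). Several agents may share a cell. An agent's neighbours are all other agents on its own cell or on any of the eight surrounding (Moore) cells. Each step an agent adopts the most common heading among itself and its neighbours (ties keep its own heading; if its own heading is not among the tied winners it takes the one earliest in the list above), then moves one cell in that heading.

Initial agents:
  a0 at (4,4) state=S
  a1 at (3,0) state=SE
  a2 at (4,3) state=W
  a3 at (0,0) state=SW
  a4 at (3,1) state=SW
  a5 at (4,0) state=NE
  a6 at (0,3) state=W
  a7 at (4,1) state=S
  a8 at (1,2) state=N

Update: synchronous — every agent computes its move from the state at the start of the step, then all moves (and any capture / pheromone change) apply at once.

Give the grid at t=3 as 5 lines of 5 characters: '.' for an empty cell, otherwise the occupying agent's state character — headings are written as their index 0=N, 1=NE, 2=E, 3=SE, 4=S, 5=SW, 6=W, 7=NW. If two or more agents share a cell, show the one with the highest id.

t=1: a0@(4,3):W a1@(4,0):S a2@(4,2):W a3@(1,0):S a4@(4,0):SW a5@(0,0):S a6@(0,2):W a7@(0,0):SW a8@(0,2):N
t=2: a0@(4,2):W a1@(0,0):S a2@(4,1):W a3@(2,0):S a4@(0,4):SW a5@(1,0):S a6@(0,1):W a7@(1,0):S a8@(0,1):W
t=3: a0@(4,1):W a1@(1,0):S a2@(4,0):W a3@(3,0):S a4@(1,4):S a5@(2,0):S a6@(0,0):W a7@(2,0):S a8@(0,0):W

6....
4...4
4....
4....
66...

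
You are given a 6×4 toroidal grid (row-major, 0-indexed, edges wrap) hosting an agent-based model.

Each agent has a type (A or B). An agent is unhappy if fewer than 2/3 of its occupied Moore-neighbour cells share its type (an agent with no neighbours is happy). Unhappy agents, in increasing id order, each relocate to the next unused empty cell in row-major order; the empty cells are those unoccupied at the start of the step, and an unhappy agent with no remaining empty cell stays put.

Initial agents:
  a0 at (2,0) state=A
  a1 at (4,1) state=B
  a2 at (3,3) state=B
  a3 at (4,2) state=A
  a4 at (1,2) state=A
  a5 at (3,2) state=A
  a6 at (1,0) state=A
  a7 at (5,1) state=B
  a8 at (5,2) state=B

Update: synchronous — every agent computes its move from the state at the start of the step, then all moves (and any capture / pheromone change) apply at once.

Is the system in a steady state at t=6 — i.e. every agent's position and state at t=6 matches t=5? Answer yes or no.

t=1: a0@(0,0):A a1@(0,1):B a2@(0,2):B a3@(0,3):A a4@(1,2):A a5@(1,1):A a6@(1,0):A a7@(5,1):B a8@(5,2):B
t=2: a0@(1,3):A a1@(2,0):B a2@(2,1):B a3@(2,2):A a4@(2,3):A a5@(3,0):A a6@(1,0):A a7@(5,1):B a8@(5,2):B
t=3: a0@(1,3):A a1@(0,0):B a2@(0,1):B a3@(2,2):A a4@(2,3):A a5@(0,2):A a6@(0,3):A a7@(5,1):B a8@(5,2):B
t=4: a0@(1,3):A a1@(1,0):B a2@(0,1):B a3@(2,2):A a4@(2,3):A a5@(1,1):A a6@(1,2):A a7@(5,1):B a8@(2,0):B
t=5: a0@(0,0):A a1@(0,2):B a2@(0,3):B a3@(2,2):A a4@(2,1):A a5@(3,0):A a6@(1,2):A a7@(5,1):B a8@(3,1):B
t=6: a0@(0,1):A a1@(0,2):B a2@(1,0):B a3@(2,2):A a4@(2,1):A a5@(1,1):A a6@(1,3):A a7@(2,0):B a8@(2,3):B

no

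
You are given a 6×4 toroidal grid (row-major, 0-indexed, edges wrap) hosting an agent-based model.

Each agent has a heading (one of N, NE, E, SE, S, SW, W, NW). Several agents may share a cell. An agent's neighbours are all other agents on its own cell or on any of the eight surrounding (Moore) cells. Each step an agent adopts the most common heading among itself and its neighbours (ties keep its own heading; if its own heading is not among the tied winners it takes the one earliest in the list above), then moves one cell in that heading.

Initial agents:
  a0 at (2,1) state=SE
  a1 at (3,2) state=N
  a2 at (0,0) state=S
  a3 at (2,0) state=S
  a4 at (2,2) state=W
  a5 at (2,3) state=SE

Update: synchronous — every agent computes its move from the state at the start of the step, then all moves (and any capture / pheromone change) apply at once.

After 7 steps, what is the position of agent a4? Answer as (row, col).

t=1: a0@(3,2):SE a1@(4,3):SE a2@(1,0):S a3@(3,1):SE a4@(3,3):SE a5@(3,0):SE
t=2: a0@(4,3):SE a1@(5,0):SE a2@(2,0):S a3@(4,2):SE a4@(4,0):SE a5@(4,1):SE
t=3: a0@(5,0):SE a1@(0,1):SE a2@(3,0):S a3@(5,3):SE a4@(5,1):SE a5@(5,2):SE
t=4: a0@(0,1):SE a1@(1,2):SE a2@(4,0):S a3@(0,0):SE a4@(0,2):SE a5@(0,3):SE
t=5: a0@(1,2):SE a1@(2,3):SE a2@(5,0):S a3@(1,1):SE a4@(1,3):SE a5@(1,0):SE
t=6: a0@(2,3):SE a1@(3,0):SE a2@(0,0):S a3@(2,2):SE a4@(2,0):SE a5@(2,1):SE
t=7: a0@(3,0):SE a1@(4,1):SE a2@(1,0):S a3@(3,3):SE a4@(3,1):SE a5@(3,2):SE

(3, 1)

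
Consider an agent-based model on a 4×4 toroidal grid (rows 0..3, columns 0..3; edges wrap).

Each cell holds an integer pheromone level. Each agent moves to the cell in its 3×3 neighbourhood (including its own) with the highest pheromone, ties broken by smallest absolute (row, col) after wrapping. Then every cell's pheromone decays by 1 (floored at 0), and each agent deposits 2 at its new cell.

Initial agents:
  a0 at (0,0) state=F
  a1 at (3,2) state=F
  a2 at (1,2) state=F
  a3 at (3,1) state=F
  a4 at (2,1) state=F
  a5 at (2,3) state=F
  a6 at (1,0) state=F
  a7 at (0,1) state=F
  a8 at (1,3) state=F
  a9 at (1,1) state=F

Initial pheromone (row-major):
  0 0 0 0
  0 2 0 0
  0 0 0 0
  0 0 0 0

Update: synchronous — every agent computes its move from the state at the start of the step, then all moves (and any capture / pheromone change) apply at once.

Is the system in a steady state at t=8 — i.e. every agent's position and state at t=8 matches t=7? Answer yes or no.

yes

t=1: a0@(1,1) a1@(0,1) a2@(1,1) a3@(0,0) a4@(1,1) a5@(1,0) a6@(1,1) a7@(1,1) a8@(0,0) a9@(1,1) | pheromone: 4 2 0 0 / 2 13 0 0 / 0 0 0 0 / 0 0 0 0
t=2: a0@(1,1) a1@(1,1) a2@(1,1) a3@(1,1) a4@(1,1) a5@(1,1) a6@(1,1) a7@(1,1) a8@(1,1) a9@(1,1) | pheromone: 3 1 0 0 / 1 32 0 0 / 0 0 0 0 / 0 0 0 0
t=3: a0@(1,1) a1@(1,1) a2@(1,1) a3@(1,1) a4@(1,1) a5@(1,1) a6@(1,1) a7@(1,1) a8@(1,1) a9@(1,1) | pheromone: 2 0 0 0 / 0 51 0 0 / 0 0 0 0 / 0 0 0 0
t=4: a0@(1,1) a1@(1,1) a2@(1,1) a3@(1,1) a4@(1,1) a5@(1,1) a6@(1,1) a7@(1,1) a8@(1,1) a9@(1,1) | pheromone: 1 0 0 0 / 0 70 0 0 / 0 0 0 0 / 0 0 0 0
t=5: a0@(1,1) a1@(1,1) a2@(1,1) a3@(1,1) a4@(1,1) a5@(1,1) a6@(1,1) a7@(1,1) a8@(1,1) a9@(1,1) | pheromone: 0 0 0 0 / 0 89 0 0 / 0 0 0 0 / 0 0 0 0
t=6: a0@(1,1) a1@(1,1) a2@(1,1) a3@(1,1) a4@(1,1) a5@(1,1) a6@(1,1) a7@(1,1) a8@(1,1) a9@(1,1) | pheromone: 0 0 0 0 / 0 108 0 0 / 0 0 0 0 / 0 0 0 0
t=7: a0@(1,1) a1@(1,1) a2@(1,1) a3@(1,1) a4@(1,1) a5@(1,1) a6@(1,1) a7@(1,1) a8@(1,1) a9@(1,1) | pheromone: 0 0 0 0 / 0 127 0 0 / 0 0 0 0 / 0 0 0 0
t=8: a0@(1,1) a1@(1,1) a2@(1,1) a3@(1,1) a4@(1,1) a5@(1,1) a6@(1,1) a7@(1,1) a8@(1,1) a9@(1,1) | pheromone: 0 0 0 0 / 0 146 0 0 / 0 0 0 0 / 0 0 0 0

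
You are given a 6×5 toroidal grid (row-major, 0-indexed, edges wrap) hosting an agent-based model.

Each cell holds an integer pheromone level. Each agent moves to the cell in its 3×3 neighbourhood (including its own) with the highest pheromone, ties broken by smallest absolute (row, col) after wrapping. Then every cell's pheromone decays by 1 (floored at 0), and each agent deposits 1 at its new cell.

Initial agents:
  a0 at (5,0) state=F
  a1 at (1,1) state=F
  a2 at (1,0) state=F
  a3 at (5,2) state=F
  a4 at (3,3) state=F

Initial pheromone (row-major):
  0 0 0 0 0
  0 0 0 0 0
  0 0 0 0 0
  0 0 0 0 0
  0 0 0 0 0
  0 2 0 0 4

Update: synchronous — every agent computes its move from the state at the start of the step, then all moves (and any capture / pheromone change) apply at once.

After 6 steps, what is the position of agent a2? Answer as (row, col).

t=1: a0@(5,4) a1@(0,0) a2@(0,0) a3@(5,1) a4@(2,2) | pheromone: 2 0 0 0 0 / 0 0 0 0 0 / 0 0 1 0 0 / 0 0 0 0 0 / 0 0 0 0 0 / 0 2 0 0 4
t=2: a0@(5,4) a1@(5,4) a2@(5,4) a3@(0,0) a4@(2,2) | pheromone: 2 0 0 0 0 / 0 0 0 0 0 / 0 0 1 0 0 / 0 0 0 0 0 / 0 0 0 0 0 / 0 1 0 0 6
t=3: a0@(5,4) a1@(5,4) a2@(5,4) a3@(5,4) a4@(2,2) | pheromone: 1 0 0 0 0 / 0 0 0 0 0 / 0 0 1 0 0 / 0 0 0 0 0 / 0 0 0 0 0 / 0 0 0 0 9
t=4: a0@(5,4) a1@(5,4) a2@(5,4) a3@(5,4) a4@(2,2) | pheromone: 0 0 0 0 0 / 0 0 0 0 0 / 0 0 1 0 0 / 0 0 0 0 0 / 0 0 0 0 0 / 0 0 0 0 12
t=5: a0@(5,4) a1@(5,4) a2@(5,4) a3@(5,4) a4@(2,2) | pheromone: 0 0 0 0 0 / 0 0 0 0 0 / 0 0 1 0 0 / 0 0 0 0 0 / 0 0 0 0 0 / 0 0 0 0 15
t=6: a0@(5,4) a1@(5,4) a2@(5,4) a3@(5,4) a4@(2,2) | pheromone: 0 0 0 0 0 / 0 0 0 0 0 / 0 0 1 0 0 / 0 0 0 0 0 / 0 0 0 0 0 / 0 0 0 0 18

(5, 4)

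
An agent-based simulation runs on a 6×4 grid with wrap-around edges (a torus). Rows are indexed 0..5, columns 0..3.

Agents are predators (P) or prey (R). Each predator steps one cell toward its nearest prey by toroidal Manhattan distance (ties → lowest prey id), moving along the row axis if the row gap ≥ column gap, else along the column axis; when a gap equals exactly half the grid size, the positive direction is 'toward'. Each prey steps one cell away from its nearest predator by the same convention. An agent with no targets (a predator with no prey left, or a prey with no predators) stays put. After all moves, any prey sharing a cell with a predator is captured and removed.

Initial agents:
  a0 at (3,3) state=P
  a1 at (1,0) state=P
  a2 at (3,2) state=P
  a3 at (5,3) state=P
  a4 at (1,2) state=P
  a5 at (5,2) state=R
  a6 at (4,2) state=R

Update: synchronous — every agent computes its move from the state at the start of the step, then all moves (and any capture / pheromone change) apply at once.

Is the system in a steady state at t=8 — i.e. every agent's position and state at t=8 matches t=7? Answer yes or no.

yes

t=1: a0@(4,3):P a1@(0,0):P a2@(4,2):P a3@(5,2):P a4@(0,2):P a5@(5,1):R
t=2: a0@(4,0):P a1@(5,0):P a2@(5,2):P a3@(5,1):P a4@(5,2):P
t=3: (unchanged — steady state)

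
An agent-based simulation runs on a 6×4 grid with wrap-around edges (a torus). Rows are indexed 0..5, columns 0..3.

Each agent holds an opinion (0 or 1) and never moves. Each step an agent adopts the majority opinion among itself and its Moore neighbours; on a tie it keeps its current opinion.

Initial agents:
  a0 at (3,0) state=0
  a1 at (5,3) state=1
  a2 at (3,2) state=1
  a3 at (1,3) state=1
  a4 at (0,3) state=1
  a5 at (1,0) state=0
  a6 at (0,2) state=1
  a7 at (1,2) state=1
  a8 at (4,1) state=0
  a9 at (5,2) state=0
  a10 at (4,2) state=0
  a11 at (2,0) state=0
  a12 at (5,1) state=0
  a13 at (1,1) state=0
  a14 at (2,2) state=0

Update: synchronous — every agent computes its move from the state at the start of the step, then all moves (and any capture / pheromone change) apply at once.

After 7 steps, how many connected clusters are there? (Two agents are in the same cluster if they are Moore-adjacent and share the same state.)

t=1: a0@(3,0):0 a1@(5,3):1 a2@(3,2):0 a3@(1,3):1 a4@(0,3):1 a5@(1,0):0 a6@(0,2):1 a7@(1,2):1 a8@(4,1):0 a9@(5,2):0 a10@(4,2):0 a11@(2,0):0 a12@(5,1):0 a13@(1,1):0 a14@(2,2):1
t=2: (unchanged — steady state)

2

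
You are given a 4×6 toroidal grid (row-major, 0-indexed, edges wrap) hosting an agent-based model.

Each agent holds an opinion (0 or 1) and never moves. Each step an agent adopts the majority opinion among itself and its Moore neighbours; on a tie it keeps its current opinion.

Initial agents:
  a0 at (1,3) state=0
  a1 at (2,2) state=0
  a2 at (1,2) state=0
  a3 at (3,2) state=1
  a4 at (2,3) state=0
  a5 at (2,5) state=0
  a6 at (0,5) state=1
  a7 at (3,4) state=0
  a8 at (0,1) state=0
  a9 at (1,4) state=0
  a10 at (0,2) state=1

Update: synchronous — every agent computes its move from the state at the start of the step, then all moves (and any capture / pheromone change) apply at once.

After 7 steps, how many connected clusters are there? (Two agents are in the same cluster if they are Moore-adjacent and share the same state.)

1

t=1: a0@(1,3):0 a1@(2,2):0 a2@(1,2):0 a3@(3,2):0 a4@(2,3):0 a5@(2,5):0 a6@(0,5):0 a7@(3,4):0 a8@(0,1):0 a9@(1,4):0 a10@(0,2):0
t=2: (unchanged — steady state)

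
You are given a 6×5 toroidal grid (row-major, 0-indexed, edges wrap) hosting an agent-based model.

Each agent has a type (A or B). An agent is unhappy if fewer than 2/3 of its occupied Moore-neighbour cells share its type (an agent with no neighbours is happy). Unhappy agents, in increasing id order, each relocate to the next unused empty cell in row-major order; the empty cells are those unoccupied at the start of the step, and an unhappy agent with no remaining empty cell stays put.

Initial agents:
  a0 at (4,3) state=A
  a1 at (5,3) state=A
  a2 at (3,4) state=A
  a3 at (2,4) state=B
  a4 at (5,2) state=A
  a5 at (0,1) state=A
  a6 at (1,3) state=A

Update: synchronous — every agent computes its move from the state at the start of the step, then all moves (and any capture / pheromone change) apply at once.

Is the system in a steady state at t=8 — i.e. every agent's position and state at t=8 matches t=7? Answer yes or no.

no

t=1: a0@(4,3):A a1@(5,3):A a2@(0,0):A a3@(0,2):B a4@(5,2):A a5@(0,1):A a6@(0,3):A
t=2: a0@(4,3):A a1@(5,3):A a2@(0,0):A a3@(0,4):B a4@(5,2):A a5@(0,1):A a6@(0,3):A
t=3: a0@(4,3):A a1@(5,3):A a2@(0,2):A a3@(1,0):B a4@(5,2):A a5@(0,1):A a6@(0,3):A
t=4: a0@(4,3):A a1@(5,3):A a2@(0,2):A a3@(0,0):B a4@(5,2):A a5@(0,1):A a6@(0,3):A
t=5: a0@(4,3):A a1@(5,3):A a2@(0,2):A a3@(0,4):B a4@(5,2):A a5@(0,1):A a6@(0,3):A
t=6: a0@(4,3):A a1@(5,3):A a2@(0,2):A a3@(0,0):B a4@(5,2):A a5@(0,1):A a6@(0,3):A
t=7: a0@(4,3):A a1@(5,3):A a2@(0,2):A a3@(0,4):B a4@(5,2):A a5@(0,1):A a6@(0,3):A
t=8: a0@(4,3):A a1@(5,3):A a2@(0,2):A a3@(0,0):B a4@(5,2):A a5@(0,1):A a6@(0,3):A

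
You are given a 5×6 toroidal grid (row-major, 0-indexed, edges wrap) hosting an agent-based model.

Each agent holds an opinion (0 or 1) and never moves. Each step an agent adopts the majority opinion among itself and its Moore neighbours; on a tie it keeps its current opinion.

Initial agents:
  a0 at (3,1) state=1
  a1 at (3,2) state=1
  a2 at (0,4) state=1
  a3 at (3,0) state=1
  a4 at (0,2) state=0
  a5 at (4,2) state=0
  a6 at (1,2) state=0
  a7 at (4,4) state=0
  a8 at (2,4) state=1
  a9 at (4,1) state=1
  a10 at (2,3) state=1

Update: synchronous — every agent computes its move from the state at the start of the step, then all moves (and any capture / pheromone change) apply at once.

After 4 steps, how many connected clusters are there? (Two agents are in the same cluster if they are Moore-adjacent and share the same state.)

t=1: a0@(3,1):1 a1@(3,2):1 a2@(0,4):1 a3@(3,0):1 a4@(0,2):0 a5@(4,2):1 a6@(1,2):0 a7@(4,4):0 a8@(2,4):1 a9@(4,1):1 a10@(2,3):1
t=2: (unchanged — steady state)

4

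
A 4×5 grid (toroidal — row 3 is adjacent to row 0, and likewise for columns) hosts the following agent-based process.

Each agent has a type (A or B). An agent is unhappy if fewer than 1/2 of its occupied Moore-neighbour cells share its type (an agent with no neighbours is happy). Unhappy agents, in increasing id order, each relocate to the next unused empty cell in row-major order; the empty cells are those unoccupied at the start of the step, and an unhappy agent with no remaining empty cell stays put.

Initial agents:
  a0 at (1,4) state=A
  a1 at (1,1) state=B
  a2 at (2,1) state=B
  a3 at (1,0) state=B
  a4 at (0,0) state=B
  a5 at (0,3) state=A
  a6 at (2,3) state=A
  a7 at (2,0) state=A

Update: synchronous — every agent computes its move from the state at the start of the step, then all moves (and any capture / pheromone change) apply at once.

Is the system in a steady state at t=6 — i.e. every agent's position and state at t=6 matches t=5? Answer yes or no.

yes

t=1: a0@(1,4):A a1@(1,1):B a2@(2,1):B a3@(1,0):B a4@(0,0):B a5@(0,3):A a6@(2,3):A a7@(0,1):A
t=2: a0@(1,4):A a1@(1,1):B a2@(2,1):B a3@(1,0):B a4@(0,0):B a5@(0,3):A a6@(2,3):A a7@(0,2):A
t=3: (unchanged — steady state)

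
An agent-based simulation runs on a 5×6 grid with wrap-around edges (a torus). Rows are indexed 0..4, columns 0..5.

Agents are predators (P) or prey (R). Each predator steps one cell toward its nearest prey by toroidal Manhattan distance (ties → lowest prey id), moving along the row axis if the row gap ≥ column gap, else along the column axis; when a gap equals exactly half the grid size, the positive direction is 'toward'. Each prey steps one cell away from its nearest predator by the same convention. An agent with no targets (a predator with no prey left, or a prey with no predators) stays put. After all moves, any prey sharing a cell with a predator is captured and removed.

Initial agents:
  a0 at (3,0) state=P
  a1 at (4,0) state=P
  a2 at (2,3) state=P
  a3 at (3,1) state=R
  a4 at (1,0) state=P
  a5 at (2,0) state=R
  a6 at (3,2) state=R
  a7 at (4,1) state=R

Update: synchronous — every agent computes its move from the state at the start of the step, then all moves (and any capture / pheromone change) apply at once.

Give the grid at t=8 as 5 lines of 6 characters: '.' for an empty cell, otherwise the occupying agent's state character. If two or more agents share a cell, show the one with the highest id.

P....P
......
......
......
R.PR..

t=1: a0@(3,1):P a1@(4,1):P a2@(3,3):P a3@(3,2):R a4@(2,0):P a5@(1,0):R a7@(4,2):R
t=2: a0@(3,2):P a1@(4,2):P a2@(3,2):P a3@(3,3):R a4@(1,0):P a5@(0,0):R a7@(4,3):R
t=3: a0@(3,3):P a1@(4,3):P a2@(3,3):P a3@(3,4):R a4@(0,0):P a5@(4,0):R a7@(4,4):R
t=4: a0@(3,4):P a1@(4,4):P a2@(3,4):P a3@(3,5):R a4@(4,0):P a5@(3,0):R a7@(4,5):R
t=5: a0@(3,5):P a1@(4,5):P a2@(3,5):P a4@(3,0):P a5@(2,0):R a7@(4,0):R
t=6: a0@(2,5):P a1@(4,0):P a2@(2,5):P a4@(2,0):P a5@(1,0):R a7@(4,1):R
t=7: a0@(1,5):P a1@(4,1):P a2@(1,5):P a4@(1,0):P a5@(0,0):R a7@(4,2):R
t=8: a0@(0,5):P a1@(4,2):P a2@(0,5):P a4@(0,0):P a5@(4,0):R a7@(4,3):R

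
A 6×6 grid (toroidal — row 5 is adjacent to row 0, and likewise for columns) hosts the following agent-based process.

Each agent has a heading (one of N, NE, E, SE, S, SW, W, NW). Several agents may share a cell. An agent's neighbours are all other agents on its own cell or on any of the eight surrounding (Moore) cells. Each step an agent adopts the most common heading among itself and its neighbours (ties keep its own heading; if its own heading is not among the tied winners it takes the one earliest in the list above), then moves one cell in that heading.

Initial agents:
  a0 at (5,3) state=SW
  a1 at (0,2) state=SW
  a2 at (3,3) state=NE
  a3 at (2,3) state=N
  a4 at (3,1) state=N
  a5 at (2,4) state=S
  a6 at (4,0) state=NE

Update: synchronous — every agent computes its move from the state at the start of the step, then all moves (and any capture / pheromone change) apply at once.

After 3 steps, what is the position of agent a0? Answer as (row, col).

t=1: a0@(0,2):SW a1@(1,1):SW a2@(2,4):NE a3@(1,3):N a4@(2,1):N a5@(3,4):S a6@(3,1):NE
t=2: a0@(1,1):SW a1@(2,0):SW a2@(1,5):NE a3@(0,3):N a4@(1,1):N a5@(4,4):S a6@(2,2):NE
t=3: a0@(2,0):SW a1@(3,5):SW a2@(0,0):NE a3@(5,3):N a4@(2,0):SW a5@(5,4):S a6@(1,3):NE

(2, 0)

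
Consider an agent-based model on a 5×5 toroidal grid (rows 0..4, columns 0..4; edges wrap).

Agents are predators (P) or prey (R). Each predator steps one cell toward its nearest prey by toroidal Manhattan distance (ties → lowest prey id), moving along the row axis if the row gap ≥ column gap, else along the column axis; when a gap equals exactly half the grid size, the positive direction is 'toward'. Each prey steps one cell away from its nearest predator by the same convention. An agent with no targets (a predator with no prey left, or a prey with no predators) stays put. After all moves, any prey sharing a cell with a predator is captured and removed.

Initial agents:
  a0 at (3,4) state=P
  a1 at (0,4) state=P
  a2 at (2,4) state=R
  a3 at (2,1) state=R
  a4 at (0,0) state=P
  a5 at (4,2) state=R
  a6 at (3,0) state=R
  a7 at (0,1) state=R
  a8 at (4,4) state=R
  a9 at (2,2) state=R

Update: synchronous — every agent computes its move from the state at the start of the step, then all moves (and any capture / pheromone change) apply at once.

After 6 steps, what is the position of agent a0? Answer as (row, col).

(0, 1)

t=1: a0@(2,4):P a1@(4,4):P a2@(1,4):R a3@(2,2):R a4@(0,1):P a5@(4,1):R a6@(3,1):R a7@(0,2):R a8@(0,4):R a9@(2,1):R
t=2: a0@(1,4):P a1@(0,4):P a3@(2,1):R a4@(4,1):P a5@(3,1):R a6@(2,1):R a7@(0,3):R a9@(2,2):R
t=3: a0@(0,4):P a1@(0,3):P a3@(1,1):R a4@(3,1):P a5@(2,1):R a6@(1,1):R a7@(0,2):R a9@(2,1):R
t=4: a0@(0,3):P a1@(0,2):P a3@(0,1):R a4@(2,1):P a5@(1,1):R a6@(0,1):R a7@(0,1):R a9@(1,1):R
t=5: a0@(0,2):P a1@(0,1):P a3@(0,0):R a4@(1,1):P a6@(0,0):R a7@(0,0):R
t=6: a0@(0,1):P a1@(0,0):P a3@(0,4):R a4@(0,1):P a6@(0,4):R a7@(0,4):R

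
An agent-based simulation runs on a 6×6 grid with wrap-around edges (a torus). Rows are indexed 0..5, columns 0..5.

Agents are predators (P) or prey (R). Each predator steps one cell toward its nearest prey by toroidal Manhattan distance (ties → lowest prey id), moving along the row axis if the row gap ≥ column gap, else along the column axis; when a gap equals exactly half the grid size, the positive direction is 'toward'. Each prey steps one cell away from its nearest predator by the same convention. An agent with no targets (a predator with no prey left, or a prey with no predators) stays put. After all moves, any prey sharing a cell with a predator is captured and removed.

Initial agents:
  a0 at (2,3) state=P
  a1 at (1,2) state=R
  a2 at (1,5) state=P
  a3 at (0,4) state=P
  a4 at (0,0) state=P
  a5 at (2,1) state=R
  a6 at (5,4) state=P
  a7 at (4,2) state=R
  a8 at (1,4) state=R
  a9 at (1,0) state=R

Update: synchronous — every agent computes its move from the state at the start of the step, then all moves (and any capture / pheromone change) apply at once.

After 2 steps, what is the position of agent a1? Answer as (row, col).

t=1: a0@(1,3):P a1@(0,2):R a2@(1,4):P a3@(1,4):P a4@(1,0):P a5@(2,0):R a6@(0,4):P a7@(5,2):R a9@(1,1):R
t=2: a0@(0,3):P a1@(5,2):R a2@(1,3):P a3@(1,3):P a4@(2,0):P a5@(3,0):R a6@(0,3):P a7@(4,2):R a9@(1,2):R

(5, 2)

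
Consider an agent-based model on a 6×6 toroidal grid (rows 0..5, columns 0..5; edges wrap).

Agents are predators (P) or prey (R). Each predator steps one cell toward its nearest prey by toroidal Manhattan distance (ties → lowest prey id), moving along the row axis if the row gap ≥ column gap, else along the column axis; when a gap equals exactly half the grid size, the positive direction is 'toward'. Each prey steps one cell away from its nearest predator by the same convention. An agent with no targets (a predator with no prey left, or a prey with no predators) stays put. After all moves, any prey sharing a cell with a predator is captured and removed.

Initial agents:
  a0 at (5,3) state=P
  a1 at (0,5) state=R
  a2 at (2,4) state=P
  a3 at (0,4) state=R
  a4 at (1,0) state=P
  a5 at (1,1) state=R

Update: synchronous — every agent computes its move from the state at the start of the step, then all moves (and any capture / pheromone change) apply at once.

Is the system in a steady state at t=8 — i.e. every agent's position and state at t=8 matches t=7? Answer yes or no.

t=1: a0@(0,3):P a1@(5,5):R a2@(1,4):P a4@(1,1):P a5@(1,2):R
t=2: a0@(1,3):P a1@(5,0):R a2@(1,3):P a4@(1,2):P
t=3: a0@(1,4):P a1@(4,0):R a2@(1,4):P a4@(0,2):P
t=4: a0@(2,4):P a1@(3,0):R a2@(2,4):P a4@(5,2):P
t=5: a0@(2,5):P a1@(3,1):R a2@(2,5):P a4@(4,2):P
t=6: a0@(2,0):P a1@(2,1):R a2@(2,0):P a4@(3,2):P
t=7: a0@(2,1):P a2@(2,1):P a4@(2,2):P
t=8: (unchanged — steady state)

yes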